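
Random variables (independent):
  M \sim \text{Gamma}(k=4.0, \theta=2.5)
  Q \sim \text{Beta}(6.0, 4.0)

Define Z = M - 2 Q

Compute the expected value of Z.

E[Z] = 1*E[M] - 2*E[Q]
E[M] = 10
E[Q] = 0.6
E[Z] = 1*10 - 2*0.6 = 8.8

8.8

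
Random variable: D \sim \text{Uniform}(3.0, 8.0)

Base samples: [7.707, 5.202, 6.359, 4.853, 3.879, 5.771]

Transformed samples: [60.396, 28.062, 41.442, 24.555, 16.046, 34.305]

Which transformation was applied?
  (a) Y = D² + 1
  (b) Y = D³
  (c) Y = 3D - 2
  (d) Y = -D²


Checking option (a) Y = D² + 1:
  D = 7.707 -> Y = 60.396 ✓
  D = 5.202 -> Y = 28.062 ✓
  D = 6.359 -> Y = 41.442 ✓
All samples match this transformation.

(a) D² + 1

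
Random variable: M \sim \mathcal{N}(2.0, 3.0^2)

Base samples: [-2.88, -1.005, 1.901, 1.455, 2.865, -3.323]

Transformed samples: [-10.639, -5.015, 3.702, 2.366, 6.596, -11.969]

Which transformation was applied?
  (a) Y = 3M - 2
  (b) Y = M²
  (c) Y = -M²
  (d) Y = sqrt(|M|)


Checking option (a) Y = 3M - 2:
  M = -2.88 -> Y = -10.639 ✓
  M = -1.005 -> Y = -5.015 ✓
  M = 1.901 -> Y = 3.702 ✓
All samples match this transformation.

(a) 3M - 2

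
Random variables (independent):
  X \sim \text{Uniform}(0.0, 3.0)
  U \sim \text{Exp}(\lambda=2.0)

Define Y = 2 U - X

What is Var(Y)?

For independent RVs: Var(aX + bY) = a²Var(X) + b²Var(Y)
Var(X) = 0.75
Var(U) = 0.25
Var(Y) = (-1)²*0.75 + 2²*0.25
= 1*0.75 + 4*0.25 = 1.75

1.75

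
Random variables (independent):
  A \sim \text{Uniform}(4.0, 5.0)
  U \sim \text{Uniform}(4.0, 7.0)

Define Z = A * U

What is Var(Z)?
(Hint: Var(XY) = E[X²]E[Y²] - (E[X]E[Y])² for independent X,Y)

Var(XY) = E[X²]E[Y²] - (E[X]E[Y])²
E[A] = 4.5, Var(A) = 0.083333333
E[U] = 5.5, Var(U) = 0.75
E[A²] = 0.083333333 + 4.5² = 20.333333
E[U²] = 0.75 + 5.5² = 31
Var(Z) = 20.333333*31 - (4.5*5.5)²
= 630.33333 - 612.5625 = 17.770833

17.770833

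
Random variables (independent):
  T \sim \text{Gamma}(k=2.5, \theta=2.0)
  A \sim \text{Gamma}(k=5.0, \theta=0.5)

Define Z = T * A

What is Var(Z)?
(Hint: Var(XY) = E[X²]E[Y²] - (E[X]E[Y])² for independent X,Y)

Var(XY) = E[X²]E[Y²] - (E[X]E[Y])²
E[T] = 5, Var(T) = 10
E[A] = 2.5, Var(A) = 1.25
E[T²] = 10 + 5² = 35
E[A²] = 1.25 + 2.5² = 7.5
Var(Z) = 35*7.5 - (5*2.5)²
= 262.5 - 156.25 = 106.25

106.25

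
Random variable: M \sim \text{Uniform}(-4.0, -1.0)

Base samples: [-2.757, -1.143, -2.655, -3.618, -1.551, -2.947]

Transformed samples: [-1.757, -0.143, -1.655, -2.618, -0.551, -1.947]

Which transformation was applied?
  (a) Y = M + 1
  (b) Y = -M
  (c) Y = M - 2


Checking option (a) Y = M + 1:
  M = -2.757 -> Y = -1.757 ✓
  M = -1.143 -> Y = -0.143 ✓
  M = -2.655 -> Y = -1.655 ✓
All samples match this transformation.

(a) M + 1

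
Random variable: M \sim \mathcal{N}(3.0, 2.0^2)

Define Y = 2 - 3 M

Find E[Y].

For Y = -3M + 2:
E[Y] = -3 * E[M] + 2
E[M] = 3.0 = 3
E[Y] = -3 * 3 + 2 = -7

-7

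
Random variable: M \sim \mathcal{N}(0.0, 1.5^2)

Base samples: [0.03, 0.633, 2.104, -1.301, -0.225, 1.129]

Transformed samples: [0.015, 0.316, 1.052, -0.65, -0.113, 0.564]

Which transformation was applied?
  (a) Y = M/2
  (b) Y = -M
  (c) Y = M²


Checking option (a) Y = M/2:
  M = 0.03 -> Y = 0.015 ✓
  M = 0.633 -> Y = 0.316 ✓
  M = 2.104 -> Y = 1.052 ✓
All samples match this transformation.

(a) M/2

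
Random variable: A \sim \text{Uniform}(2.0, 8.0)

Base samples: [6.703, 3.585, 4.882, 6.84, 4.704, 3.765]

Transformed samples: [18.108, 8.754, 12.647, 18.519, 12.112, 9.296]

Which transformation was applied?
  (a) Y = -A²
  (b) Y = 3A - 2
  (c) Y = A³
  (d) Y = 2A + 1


Checking option (b) Y = 3A - 2:
  A = 6.703 -> Y = 18.108 ✓
  A = 3.585 -> Y = 8.754 ✓
  A = 4.882 -> Y = 12.647 ✓
All samples match this transformation.

(b) 3A - 2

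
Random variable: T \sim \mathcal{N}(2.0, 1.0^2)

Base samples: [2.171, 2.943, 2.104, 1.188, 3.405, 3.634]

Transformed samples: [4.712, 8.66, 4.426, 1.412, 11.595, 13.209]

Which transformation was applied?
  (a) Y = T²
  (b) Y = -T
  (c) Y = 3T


Checking option (a) Y = T²:
  T = 2.171 -> Y = 4.712 ✓
  T = 2.943 -> Y = 8.66 ✓
  T = 2.104 -> Y = 4.426 ✓
All samples match this transformation.

(a) T²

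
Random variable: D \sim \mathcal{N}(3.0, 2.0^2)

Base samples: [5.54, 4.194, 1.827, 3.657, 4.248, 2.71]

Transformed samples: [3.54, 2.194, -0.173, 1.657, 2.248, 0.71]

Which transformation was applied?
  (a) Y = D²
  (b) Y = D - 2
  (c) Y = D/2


Checking option (b) Y = D - 2:
  D = 5.54 -> Y = 3.54 ✓
  D = 4.194 -> Y = 2.194 ✓
  D = 1.827 -> Y = -0.173 ✓
All samples match this transformation.

(b) D - 2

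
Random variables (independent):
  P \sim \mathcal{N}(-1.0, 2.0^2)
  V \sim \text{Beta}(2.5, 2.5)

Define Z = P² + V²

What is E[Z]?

E[Z] = E[P²] + E[V²]
E[P²] = Var(P) + E[P]² = 4 + 1 = 5
E[V²] = Var(V) + E[V]² = 0.041666667 + 0.25 = 0.29166667
E[Z] = 5 + 0.29166667 = 5.2916667

5.2916667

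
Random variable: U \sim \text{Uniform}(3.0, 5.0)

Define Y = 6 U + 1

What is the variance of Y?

For Y = aU + b: Var(Y) = a² * Var(U)
Var(U) = (5 - 3)^2/12 = 0.33333333
Var(Y) = 6² * 0.33333333 = 36 * 0.33333333 = 12

12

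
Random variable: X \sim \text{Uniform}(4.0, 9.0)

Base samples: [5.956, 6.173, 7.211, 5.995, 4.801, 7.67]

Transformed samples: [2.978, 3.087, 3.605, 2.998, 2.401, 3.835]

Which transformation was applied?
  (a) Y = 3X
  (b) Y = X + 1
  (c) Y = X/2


Checking option (c) Y = X/2:
  X = 5.956 -> Y = 2.978 ✓
  X = 6.173 -> Y = 3.087 ✓
  X = 7.211 -> Y = 3.605 ✓
All samples match this transformation.

(c) X/2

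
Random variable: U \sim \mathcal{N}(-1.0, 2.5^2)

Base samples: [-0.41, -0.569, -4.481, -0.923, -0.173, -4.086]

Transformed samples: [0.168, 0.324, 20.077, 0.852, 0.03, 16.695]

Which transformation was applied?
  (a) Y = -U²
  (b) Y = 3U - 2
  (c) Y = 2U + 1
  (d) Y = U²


Checking option (d) Y = U²:
  U = -0.41 -> Y = 0.168 ✓
  U = -0.569 -> Y = 0.324 ✓
  U = -4.481 -> Y = 20.077 ✓
All samples match this transformation.

(d) U²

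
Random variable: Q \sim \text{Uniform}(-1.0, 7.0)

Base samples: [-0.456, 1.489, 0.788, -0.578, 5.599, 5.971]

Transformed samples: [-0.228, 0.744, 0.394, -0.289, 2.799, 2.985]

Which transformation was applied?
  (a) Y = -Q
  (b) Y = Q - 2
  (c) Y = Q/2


Checking option (c) Y = Q/2:
  Q = -0.456 -> Y = -0.228 ✓
  Q = 1.489 -> Y = 0.744 ✓
  Q = 0.788 -> Y = 0.394 ✓
All samples match this transformation.

(c) Q/2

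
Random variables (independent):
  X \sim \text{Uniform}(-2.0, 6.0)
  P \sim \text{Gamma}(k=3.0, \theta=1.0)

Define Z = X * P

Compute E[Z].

For independent RVs: E[XY] = E[X]*E[Y]
E[X] = 2
E[P] = 3
E[Z] = 2 * 3 = 6

6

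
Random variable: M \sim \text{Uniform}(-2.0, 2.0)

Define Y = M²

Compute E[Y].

Using E[X²] = Var(X) + (E[X])²:
E[M] = 0
Var(M) = (2 + 2)^2/12 = 1.3333333
E[M²] = 1.3333333 + 0² = 1.3333333 + 0 = 1.3333333

1.3333333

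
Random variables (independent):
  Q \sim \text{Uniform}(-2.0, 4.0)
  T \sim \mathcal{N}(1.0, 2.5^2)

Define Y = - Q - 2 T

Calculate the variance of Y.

For independent RVs: Var(aX + bY) = a²Var(X) + b²Var(Y)
Var(Q) = 3
Var(T) = 6.25
Var(Y) = (-1)²*3 + (-2)²*6.25
= 1*3 + 4*6.25 = 28

28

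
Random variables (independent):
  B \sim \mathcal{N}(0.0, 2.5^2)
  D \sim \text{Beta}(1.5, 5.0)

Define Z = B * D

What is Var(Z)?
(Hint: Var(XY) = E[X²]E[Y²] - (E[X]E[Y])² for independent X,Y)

Var(XY) = E[X²]E[Y²] - (E[X]E[Y])²
E[B] = 0, Var(B) = 6.25
E[D] = 0.23076923, Var(D) = 0.023668639
E[B²] = 6.25 + 0² = 6.25
E[D²] = 0.023668639 + 0.23076923² = 0.076923077
Var(Z) = 6.25*0.076923077 - (0*0.23076923)²
= 0.48076923 - 0 = 0.48076923

0.48076923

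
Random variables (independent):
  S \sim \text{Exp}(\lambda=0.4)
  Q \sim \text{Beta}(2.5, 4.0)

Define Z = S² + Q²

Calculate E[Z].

E[Z] = E[S²] + E[Q²]
E[S²] = Var(S) + E[S]² = 6.25 + 6.25 = 12.5
E[Q²] = Var(Q) + E[Q]² = 0.031558185 + 0.14792899 = 0.17948718
E[Z] = 12.5 + 0.17948718 = 12.679487

12.679487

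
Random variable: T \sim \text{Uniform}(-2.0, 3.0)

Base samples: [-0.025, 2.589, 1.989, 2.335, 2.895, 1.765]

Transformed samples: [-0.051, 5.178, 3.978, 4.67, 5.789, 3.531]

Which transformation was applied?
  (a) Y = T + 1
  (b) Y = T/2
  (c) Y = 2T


Checking option (c) Y = 2T:
  T = -0.025 -> Y = -0.051 ✓
  T = 2.589 -> Y = 5.178 ✓
  T = 1.989 -> Y = 3.978 ✓
All samples match this transformation.

(c) 2T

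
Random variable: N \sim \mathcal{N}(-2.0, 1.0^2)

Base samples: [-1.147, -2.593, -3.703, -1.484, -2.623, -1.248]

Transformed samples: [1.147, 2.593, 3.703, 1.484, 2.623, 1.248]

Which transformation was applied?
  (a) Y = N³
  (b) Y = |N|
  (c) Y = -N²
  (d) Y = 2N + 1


Checking option (b) Y = |N|:
  N = -1.147 -> Y = 1.147 ✓
  N = -2.593 -> Y = 2.593 ✓
  N = -3.703 -> Y = 3.703 ✓
All samples match this transformation.

(b) |N|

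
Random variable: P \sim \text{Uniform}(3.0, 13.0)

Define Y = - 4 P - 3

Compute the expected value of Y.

For Y = -4P - 3:
E[Y] = -4 * E[P] - 3
E[P] = (3 + 13)/2 = 8
E[Y] = -4 * 8 - 3 = -35

-35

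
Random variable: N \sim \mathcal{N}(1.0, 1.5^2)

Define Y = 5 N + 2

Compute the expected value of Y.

For Y = 5N + 2:
E[Y] = 5 * E[N] + 2
E[N] = 1.0 = 1
E[Y] = 5 * 1 + 2 = 7

7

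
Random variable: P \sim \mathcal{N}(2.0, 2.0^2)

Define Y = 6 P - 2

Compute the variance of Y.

For Y = aP + b: Var(Y) = a² * Var(P)
Var(P) = 2.0^2 = 4
Var(Y) = 6² * 4 = 36 * 4 = 144

144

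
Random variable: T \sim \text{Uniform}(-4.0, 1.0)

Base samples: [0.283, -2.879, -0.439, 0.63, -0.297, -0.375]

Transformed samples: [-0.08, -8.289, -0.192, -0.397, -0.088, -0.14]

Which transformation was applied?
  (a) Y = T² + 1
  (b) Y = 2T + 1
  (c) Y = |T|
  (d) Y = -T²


Checking option (d) Y = -T²:
  T = 0.283 -> Y = -0.08 ✓
  T = -2.879 -> Y = -8.289 ✓
  T = -0.439 -> Y = -0.192 ✓
All samples match this transformation.

(d) -T²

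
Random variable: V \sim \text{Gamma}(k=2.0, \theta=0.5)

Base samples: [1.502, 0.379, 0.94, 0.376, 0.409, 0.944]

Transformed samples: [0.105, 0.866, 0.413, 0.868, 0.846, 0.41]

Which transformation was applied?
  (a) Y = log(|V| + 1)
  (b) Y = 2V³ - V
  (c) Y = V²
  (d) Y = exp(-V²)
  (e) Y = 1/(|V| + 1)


Checking option (d) Y = exp(-V²):
  V = 1.502 -> Y = 0.105 ✓
  V = 0.379 -> Y = 0.866 ✓
  V = 0.94 -> Y = 0.413 ✓
All samples match this transformation.

(d) exp(-V²)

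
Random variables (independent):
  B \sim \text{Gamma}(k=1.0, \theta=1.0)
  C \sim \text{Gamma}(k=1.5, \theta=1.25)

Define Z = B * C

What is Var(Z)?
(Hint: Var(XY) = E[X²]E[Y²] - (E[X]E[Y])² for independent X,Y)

Var(XY) = E[X²]E[Y²] - (E[X]E[Y])²
E[B] = 1, Var(B) = 1
E[C] = 1.875, Var(C) = 2.34375
E[B²] = 1 + 1² = 2
E[C²] = 2.34375 + 1.875² = 5.859375
Var(Z) = 2*5.859375 - (1*1.875)²
= 11.71875 - 3.515625 = 8.203125

8.203125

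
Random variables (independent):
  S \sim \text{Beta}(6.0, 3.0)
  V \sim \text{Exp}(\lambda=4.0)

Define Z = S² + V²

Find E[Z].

E[Z] = E[S²] + E[V²]
E[S²] = Var(S) + E[S]² = 0.022222222 + 0.44444444 = 0.46666667
E[V²] = Var(V) + E[V]² = 0.0625 + 0.0625 = 0.125
E[Z] = 0.46666667 + 0.125 = 0.59166667

0.59166667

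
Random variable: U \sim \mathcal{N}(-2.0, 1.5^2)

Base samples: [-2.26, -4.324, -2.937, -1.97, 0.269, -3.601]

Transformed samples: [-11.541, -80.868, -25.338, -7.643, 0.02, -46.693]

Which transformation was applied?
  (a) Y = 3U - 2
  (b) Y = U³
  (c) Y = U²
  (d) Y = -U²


Checking option (b) Y = U³:
  U = -2.26 -> Y = -11.541 ✓
  U = -4.324 -> Y = -80.868 ✓
  U = -2.937 -> Y = -25.338 ✓
All samples match this transformation.

(b) U³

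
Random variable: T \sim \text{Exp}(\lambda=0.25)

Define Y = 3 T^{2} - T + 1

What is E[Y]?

E[Y] = 3*E[T²] - 1*E[T] + 1
E[T] = 4
E[T²] = Var(T) + (E[T])² = 16 + 16 = 32
E[Y] = 3*32 - 1*4 + 1 = 93

93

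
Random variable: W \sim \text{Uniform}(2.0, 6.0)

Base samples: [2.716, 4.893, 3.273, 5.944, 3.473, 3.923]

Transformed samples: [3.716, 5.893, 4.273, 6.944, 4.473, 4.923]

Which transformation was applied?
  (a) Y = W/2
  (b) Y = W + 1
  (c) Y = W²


Checking option (b) Y = W + 1:
  W = 2.716 -> Y = 3.716 ✓
  W = 4.893 -> Y = 5.893 ✓
  W = 3.273 -> Y = 4.273 ✓
All samples match this transformation.

(b) W + 1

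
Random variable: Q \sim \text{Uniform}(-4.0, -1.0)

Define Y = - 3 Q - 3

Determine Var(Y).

For Y = aQ + b: Var(Y) = a² * Var(Q)
Var(Q) = (-1 + 4)^2/12 = 0.75
Var(Y) = (-3)² * 0.75 = 9 * 0.75 = 6.75

6.75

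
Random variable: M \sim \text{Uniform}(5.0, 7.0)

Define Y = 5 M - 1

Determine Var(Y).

For Y = aM + b: Var(Y) = a² * Var(M)
Var(M) = (7 - 5)^2/12 = 0.33333333
Var(Y) = 5² * 0.33333333 = 25 * 0.33333333 = 8.3333333

8.3333333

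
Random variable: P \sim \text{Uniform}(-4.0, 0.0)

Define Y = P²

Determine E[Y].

E[P²] = Var(P) + (E[P])² = 1.3333333 + 4 = 5.3333333

5.3333333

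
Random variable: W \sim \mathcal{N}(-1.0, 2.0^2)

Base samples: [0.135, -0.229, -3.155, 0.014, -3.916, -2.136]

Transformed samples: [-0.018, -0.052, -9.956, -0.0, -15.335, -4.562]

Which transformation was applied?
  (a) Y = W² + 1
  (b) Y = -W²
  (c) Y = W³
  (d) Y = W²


Checking option (b) Y = -W²:
  W = 0.135 -> Y = -0.018 ✓
  W = -0.229 -> Y = -0.052 ✓
  W = -3.155 -> Y = -9.956 ✓
All samples match this transformation.

(b) -W²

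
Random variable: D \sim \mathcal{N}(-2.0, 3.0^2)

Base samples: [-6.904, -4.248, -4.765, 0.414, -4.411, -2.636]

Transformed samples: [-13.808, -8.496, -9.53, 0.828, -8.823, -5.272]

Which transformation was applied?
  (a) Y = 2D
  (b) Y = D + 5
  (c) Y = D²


Checking option (a) Y = 2D:
  D = -6.904 -> Y = -13.808 ✓
  D = -4.248 -> Y = -8.496 ✓
  D = -4.765 -> Y = -9.53 ✓
All samples match this transformation.

(a) 2D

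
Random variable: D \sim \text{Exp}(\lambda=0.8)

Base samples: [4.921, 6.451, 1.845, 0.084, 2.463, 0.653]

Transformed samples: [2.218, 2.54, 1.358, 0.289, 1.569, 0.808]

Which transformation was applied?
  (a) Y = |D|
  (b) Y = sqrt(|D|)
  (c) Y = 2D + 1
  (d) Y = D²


Checking option (b) Y = sqrt(|D|):
  D = 4.921 -> Y = 2.218 ✓
  D = 6.451 -> Y = 2.54 ✓
  D = 1.845 -> Y = 1.358 ✓
All samples match this transformation.

(b) sqrt(|D|)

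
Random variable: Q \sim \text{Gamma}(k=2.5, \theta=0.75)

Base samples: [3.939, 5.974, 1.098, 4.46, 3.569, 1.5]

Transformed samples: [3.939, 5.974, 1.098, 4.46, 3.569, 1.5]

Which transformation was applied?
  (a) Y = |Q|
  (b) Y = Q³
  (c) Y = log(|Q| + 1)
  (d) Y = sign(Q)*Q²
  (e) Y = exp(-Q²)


Checking option (a) Y = |Q|:
  Q = 3.939 -> Y = 3.939 ✓
  Q = 5.974 -> Y = 5.974 ✓
  Q = 1.098 -> Y = 1.098 ✓
All samples match this transformation.

(a) |Q|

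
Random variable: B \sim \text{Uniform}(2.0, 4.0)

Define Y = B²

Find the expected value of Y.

E[B²] = Var(B) + (E[B])² = 0.33333333 + 9 = 9.3333333

9.3333333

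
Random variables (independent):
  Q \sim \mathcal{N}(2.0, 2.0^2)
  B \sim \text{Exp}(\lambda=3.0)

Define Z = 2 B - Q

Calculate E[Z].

E[Z] = -1*E[Q] + 2*E[B]
E[Q] = 2
E[B] = 0.33333333
E[Z] = -1*2 + 2*0.33333333 = -1.3333333

-1.3333333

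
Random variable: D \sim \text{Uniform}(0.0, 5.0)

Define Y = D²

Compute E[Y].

E[D²] = Var(D) + (E[D])² = 2.0833333 + 6.25 = 8.3333333

8.3333333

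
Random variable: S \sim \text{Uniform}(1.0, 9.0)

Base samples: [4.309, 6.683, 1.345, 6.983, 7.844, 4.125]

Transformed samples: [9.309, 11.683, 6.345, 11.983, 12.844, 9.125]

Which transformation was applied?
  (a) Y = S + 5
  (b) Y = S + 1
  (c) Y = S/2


Checking option (a) Y = S + 5:
  S = 4.309 -> Y = 9.309 ✓
  S = 6.683 -> Y = 11.683 ✓
  S = 1.345 -> Y = 6.345 ✓
All samples match this transformation.

(a) S + 5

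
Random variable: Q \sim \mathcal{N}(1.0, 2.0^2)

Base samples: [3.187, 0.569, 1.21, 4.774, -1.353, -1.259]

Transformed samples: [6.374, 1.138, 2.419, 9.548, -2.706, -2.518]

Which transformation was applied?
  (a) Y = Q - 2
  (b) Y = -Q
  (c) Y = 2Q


Checking option (c) Y = 2Q:
  Q = 3.187 -> Y = 6.374 ✓
  Q = 0.569 -> Y = 1.138 ✓
  Q = 1.21 -> Y = 2.419 ✓
All samples match this transformation.

(c) 2Q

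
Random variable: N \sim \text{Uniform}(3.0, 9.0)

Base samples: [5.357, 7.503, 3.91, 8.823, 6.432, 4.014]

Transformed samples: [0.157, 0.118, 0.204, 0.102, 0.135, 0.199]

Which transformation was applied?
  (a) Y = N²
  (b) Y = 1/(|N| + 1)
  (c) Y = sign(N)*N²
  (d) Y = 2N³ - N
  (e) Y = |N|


Checking option (b) Y = 1/(|N| + 1):
  N = 5.357 -> Y = 0.157 ✓
  N = 7.503 -> Y = 0.118 ✓
  N = 3.91 -> Y = 0.204 ✓
All samples match this transformation.

(b) 1/(|N| + 1)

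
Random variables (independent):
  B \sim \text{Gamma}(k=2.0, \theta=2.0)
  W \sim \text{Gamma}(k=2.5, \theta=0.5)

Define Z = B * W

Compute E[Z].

For independent RVs: E[XY] = E[X]*E[Y]
E[B] = 4
E[W] = 1.25
E[Z] = 4 * 1.25 = 5

5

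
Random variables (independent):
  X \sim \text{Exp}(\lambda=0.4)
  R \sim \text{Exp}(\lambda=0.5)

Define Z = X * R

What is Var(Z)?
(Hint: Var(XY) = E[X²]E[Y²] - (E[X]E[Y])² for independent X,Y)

Var(XY) = E[X²]E[Y²] - (E[X]E[Y])²
E[X] = 2.5, Var(X) = 6.25
E[R] = 2, Var(R) = 4
E[X²] = 6.25 + 2.5² = 12.5
E[R²] = 4 + 2² = 8
Var(Z) = 12.5*8 - (2.5*2)²
= 100 - 25 = 75

75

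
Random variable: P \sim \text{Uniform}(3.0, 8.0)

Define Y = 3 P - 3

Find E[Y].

For Y = 3P - 3:
E[Y] = 3 * E[P] - 3
E[P] = (3 + 8)/2 = 5.5
E[Y] = 3 * 5.5 - 3 = 13.5

13.5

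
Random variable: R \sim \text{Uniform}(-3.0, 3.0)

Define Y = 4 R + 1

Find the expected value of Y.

For Y = 4R + 1:
E[Y] = 4 * E[R] + 1
E[R] = (-3 + 3)/2 = 0
E[Y] = 4 * 0 + 1 = 1

1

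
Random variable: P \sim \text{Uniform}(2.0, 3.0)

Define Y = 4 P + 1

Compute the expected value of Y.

For Y = 4P + 1:
E[Y] = 4 * E[P] + 1
E[P] = (2 + 3)/2 = 2.5
E[Y] = 4 * 2.5 + 1 = 11

11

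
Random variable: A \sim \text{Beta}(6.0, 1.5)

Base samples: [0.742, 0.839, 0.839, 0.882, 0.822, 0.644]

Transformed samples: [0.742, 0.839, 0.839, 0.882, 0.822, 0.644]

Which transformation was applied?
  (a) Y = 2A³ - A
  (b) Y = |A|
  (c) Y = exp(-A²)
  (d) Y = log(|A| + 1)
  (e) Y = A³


Checking option (b) Y = |A|:
  A = 0.742 -> Y = 0.742 ✓
  A = 0.839 -> Y = 0.839 ✓
  A = 0.839 -> Y = 0.839 ✓
All samples match this transformation.

(b) |A|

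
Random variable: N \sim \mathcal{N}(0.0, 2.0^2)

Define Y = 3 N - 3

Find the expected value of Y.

For Y = 3N - 3:
E[Y] = 3 * E[N] - 3
E[N] = 0.0 = 0
E[Y] = 3 * 0 - 3 = -3

-3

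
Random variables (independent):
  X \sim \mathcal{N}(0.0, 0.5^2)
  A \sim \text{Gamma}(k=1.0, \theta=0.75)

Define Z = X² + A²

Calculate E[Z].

E[Z] = E[X²] + E[A²]
E[X²] = Var(X) + E[X]² = 0.25 + 0 = 0.25
E[A²] = Var(A) + E[A]² = 0.5625 + 0.5625 = 1.125
E[Z] = 0.25 + 1.125 = 1.375

1.375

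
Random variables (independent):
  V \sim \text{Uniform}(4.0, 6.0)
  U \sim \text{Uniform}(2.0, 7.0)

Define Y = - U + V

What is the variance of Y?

For independent RVs: Var(aX + bY) = a²Var(X) + b²Var(Y)
Var(V) = 0.33333333
Var(U) = 2.0833333
Var(Y) = 1²*0.33333333 + (-1)²*2.0833333
= 1*0.33333333 + 1*2.0833333 = 2.4166667

2.4166667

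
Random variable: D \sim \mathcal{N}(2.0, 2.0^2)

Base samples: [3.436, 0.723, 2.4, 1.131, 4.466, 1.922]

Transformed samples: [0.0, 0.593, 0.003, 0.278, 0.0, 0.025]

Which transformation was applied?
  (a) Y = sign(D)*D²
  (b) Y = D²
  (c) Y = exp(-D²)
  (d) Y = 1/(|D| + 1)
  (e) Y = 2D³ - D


Checking option (c) Y = exp(-D²):
  D = 3.436 -> Y = 0.0 ✓
  D = 0.723 -> Y = 0.593 ✓
  D = 2.4 -> Y = 0.003 ✓
All samples match this transformation.

(c) exp(-D²)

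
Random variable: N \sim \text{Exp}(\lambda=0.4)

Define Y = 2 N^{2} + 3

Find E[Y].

E[Y] = 2*E[N²] + 3
E[N] = 2.5
E[N²] = Var(N) + (E[N])² = 6.25 + 6.25 = 12.5
E[Y] = 2*12.5 + 3 = 28

28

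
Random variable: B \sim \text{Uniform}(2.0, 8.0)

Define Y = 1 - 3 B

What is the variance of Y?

For Y = aB + b: Var(Y) = a² * Var(B)
Var(B) = (8 - 2)^2/12 = 3
Var(Y) = (-3)² * 3 = 9 * 3 = 27

27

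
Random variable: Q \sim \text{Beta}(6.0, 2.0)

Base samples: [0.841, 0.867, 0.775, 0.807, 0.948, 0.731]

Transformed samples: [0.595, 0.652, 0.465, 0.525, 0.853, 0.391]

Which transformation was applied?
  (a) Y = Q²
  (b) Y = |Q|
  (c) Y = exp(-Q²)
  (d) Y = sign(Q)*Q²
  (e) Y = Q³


Checking option (e) Y = Q³:
  Q = 0.841 -> Y = 0.595 ✓
  Q = 0.867 -> Y = 0.652 ✓
  Q = 0.775 -> Y = 0.465 ✓
All samples match this transformation.

(e) Q³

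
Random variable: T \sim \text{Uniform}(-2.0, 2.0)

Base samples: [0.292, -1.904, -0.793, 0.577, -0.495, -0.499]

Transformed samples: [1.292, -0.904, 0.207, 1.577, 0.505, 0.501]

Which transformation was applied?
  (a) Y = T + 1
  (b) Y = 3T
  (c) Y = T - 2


Checking option (a) Y = T + 1:
  T = 0.292 -> Y = 1.292 ✓
  T = -1.904 -> Y = -0.904 ✓
  T = -0.793 -> Y = 0.207 ✓
All samples match this transformation.

(a) T + 1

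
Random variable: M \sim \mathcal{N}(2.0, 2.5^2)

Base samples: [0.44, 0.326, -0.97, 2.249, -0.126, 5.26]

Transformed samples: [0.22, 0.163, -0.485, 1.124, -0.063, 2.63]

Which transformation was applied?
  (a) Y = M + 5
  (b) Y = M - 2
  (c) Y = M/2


Checking option (c) Y = M/2:
  M = 0.44 -> Y = 0.22 ✓
  M = 0.326 -> Y = 0.163 ✓
  M = -0.97 -> Y = -0.485 ✓
All samples match this transformation.

(c) M/2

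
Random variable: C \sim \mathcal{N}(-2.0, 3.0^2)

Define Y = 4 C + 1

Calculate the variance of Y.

For Y = aC + b: Var(Y) = a² * Var(C)
Var(C) = 3.0^2 = 9
Var(Y) = 4² * 9 = 16 * 9 = 144

144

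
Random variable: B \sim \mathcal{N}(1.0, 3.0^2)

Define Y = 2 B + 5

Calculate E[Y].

For Y = 2B + 5:
E[Y] = 2 * E[B] + 5
E[B] = 1.0 = 1
E[Y] = 2 * 1 + 5 = 7

7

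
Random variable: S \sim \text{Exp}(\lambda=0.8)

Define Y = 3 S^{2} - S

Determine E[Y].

E[Y] = 3*E[S²] - 1*E[S]
E[S] = 1.25
E[S²] = Var(S) + (E[S])² = 1.5625 + 1.5625 = 3.125
E[Y] = 3*3.125 - 1*1.25 = 8.125

8.125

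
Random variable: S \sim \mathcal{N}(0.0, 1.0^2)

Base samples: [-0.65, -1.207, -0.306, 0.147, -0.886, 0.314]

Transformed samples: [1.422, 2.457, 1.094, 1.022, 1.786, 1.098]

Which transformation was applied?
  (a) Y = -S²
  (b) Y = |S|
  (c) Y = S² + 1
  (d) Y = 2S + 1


Checking option (c) Y = S² + 1:
  S = -0.65 -> Y = 1.422 ✓
  S = -1.207 -> Y = 2.457 ✓
  S = -0.306 -> Y = 1.094 ✓
All samples match this transformation.

(c) S² + 1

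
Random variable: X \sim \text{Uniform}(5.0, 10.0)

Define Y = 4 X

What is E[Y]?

For Y = 4X:
E[Y] = 4 * E[X]
E[X] = (5 + 10)/2 = 7.5
E[Y] = 4 * 7.5 = 30

30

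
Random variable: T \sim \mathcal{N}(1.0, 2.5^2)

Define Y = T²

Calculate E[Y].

E[T²] = Var(T) + (E[T])² = 6.25 + 1 = 7.25

7.25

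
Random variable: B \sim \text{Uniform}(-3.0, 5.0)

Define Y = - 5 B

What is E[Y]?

For Y = -5B:
E[Y] = -5 * E[B]
E[B] = (-3 + 5)/2 = 1
E[Y] = -5 * 1 = -5

-5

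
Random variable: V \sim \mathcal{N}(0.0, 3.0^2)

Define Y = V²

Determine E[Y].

Using E[X²] = Var(X) + (E[X])²:
E[V] = 0
Var(V) = 3.0^2 = 9
E[V²] = 9 + 0² = 9 + 0 = 9

9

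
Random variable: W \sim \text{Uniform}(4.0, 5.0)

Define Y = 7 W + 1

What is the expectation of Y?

For Y = 7W + 1:
E[Y] = 7 * E[W] + 1
E[W] = (4 + 5)/2 = 4.5
E[Y] = 7 * 4.5 + 1 = 32.5

32.5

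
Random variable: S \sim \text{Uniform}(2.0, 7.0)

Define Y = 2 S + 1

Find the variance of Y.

For Y = aS + b: Var(Y) = a² * Var(S)
Var(S) = (7 - 2)^2/12 = 2.0833333
Var(Y) = 2² * 2.0833333 = 4 * 2.0833333 = 8.3333333

8.3333333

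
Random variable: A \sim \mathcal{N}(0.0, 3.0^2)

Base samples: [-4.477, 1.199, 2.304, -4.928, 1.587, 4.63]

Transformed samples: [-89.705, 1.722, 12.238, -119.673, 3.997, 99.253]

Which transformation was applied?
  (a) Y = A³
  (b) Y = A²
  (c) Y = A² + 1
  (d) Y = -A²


Checking option (a) Y = A³:
  A = -4.477 -> Y = -89.705 ✓
  A = 1.199 -> Y = 1.722 ✓
  A = 2.304 -> Y = 12.238 ✓
All samples match this transformation.

(a) A³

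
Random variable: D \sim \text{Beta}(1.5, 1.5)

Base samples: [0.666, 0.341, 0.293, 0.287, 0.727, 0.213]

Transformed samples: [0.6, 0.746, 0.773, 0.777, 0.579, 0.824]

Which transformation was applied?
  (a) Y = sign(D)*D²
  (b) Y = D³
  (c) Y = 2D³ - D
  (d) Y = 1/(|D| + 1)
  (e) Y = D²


Checking option (d) Y = 1/(|D| + 1):
  D = 0.666 -> Y = 0.6 ✓
  D = 0.341 -> Y = 0.746 ✓
  D = 0.293 -> Y = 0.773 ✓
All samples match this transformation.

(d) 1/(|D| + 1)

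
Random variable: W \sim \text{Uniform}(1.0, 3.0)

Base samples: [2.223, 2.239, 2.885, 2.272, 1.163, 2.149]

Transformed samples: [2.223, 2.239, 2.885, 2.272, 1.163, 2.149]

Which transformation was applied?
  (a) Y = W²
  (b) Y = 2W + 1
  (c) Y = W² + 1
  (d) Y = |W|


Checking option (d) Y = |W|:
  W = 2.223 -> Y = 2.223 ✓
  W = 2.239 -> Y = 2.239 ✓
  W = 2.885 -> Y = 2.885 ✓
All samples match this transformation.

(d) |W|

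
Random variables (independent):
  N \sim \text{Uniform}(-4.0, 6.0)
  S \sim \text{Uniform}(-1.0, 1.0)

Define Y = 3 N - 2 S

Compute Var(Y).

For independent RVs: Var(aX + bY) = a²Var(X) + b²Var(Y)
Var(N) = 8.3333333
Var(S) = 0.33333333
Var(Y) = 3²*8.3333333 + (-2)²*0.33333333
= 9*8.3333333 + 4*0.33333333 = 76.333333

76.333333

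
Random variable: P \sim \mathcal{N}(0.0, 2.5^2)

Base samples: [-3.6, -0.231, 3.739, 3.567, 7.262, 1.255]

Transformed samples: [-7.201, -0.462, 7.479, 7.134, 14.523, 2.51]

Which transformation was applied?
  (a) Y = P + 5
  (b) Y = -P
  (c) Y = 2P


Checking option (c) Y = 2P:
  P = -3.6 -> Y = -7.201 ✓
  P = -0.231 -> Y = -0.462 ✓
  P = 3.739 -> Y = 7.479 ✓
All samples match this transformation.

(c) 2P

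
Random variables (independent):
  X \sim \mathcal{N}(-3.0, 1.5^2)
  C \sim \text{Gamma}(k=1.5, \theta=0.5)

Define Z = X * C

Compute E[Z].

For independent RVs: E[XY] = E[X]*E[Y]
E[X] = -3
E[C] = 0.75
E[Z] = -3 * 0.75 = -2.25

-2.25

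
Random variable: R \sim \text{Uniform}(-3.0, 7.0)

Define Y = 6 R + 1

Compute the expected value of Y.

For Y = 6R + 1:
E[Y] = 6 * E[R] + 1
E[R] = (-3 + 7)/2 = 2
E[Y] = 6 * 2 + 1 = 13

13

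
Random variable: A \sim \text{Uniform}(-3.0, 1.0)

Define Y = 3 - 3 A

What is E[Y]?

For Y = -3A + 3:
E[Y] = -3 * E[A] + 3
E[A] = (-3 + 1)/2 = -1
E[Y] = -3 * (-1) + 3 = 6

6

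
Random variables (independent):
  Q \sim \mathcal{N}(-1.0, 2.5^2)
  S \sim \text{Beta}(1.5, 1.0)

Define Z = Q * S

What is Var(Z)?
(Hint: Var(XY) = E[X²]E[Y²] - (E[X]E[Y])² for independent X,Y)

Var(XY) = E[X²]E[Y²] - (E[X]E[Y])²
E[Q] = -1, Var(Q) = 6.25
E[S] = 0.6, Var(S) = 0.068571429
E[Q²] = 6.25 + (-1)² = 7.25
E[S²] = 0.068571429 + 0.6² = 0.42857143
Var(Z) = 7.25*0.42857143 - (-1*0.6)²
= 3.1071429 - 0.36 = 2.7471429

2.7471429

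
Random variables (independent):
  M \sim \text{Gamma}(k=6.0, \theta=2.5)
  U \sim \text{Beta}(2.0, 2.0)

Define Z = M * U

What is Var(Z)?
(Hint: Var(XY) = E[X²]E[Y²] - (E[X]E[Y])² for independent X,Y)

Var(XY) = E[X²]E[Y²] - (E[X]E[Y])²
E[M] = 15, Var(M) = 37.5
E[U] = 0.5, Var(U) = 0.05
E[M²] = 37.5 + 15² = 262.5
E[U²] = 0.05 + 0.5² = 0.3
Var(Z) = 262.5*0.3 - (15*0.5)²
= 78.75 - 56.25 = 22.5

22.5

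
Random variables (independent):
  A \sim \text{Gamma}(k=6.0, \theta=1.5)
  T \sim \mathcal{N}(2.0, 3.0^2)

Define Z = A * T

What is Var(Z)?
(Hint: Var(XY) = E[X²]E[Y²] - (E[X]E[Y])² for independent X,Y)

Var(XY) = E[X²]E[Y²] - (E[X]E[Y])²
E[A] = 9, Var(A) = 13.5
E[T] = 2, Var(T) = 9
E[A²] = 13.5 + 9² = 94.5
E[T²] = 9 + 2² = 13
Var(Z) = 94.5*13 - (9*2)²
= 1228.5 - 324 = 904.5

904.5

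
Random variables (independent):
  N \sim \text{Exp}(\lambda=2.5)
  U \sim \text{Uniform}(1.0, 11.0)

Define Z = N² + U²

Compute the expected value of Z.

E[Z] = E[N²] + E[U²]
E[N²] = Var(N) + E[N]² = 0.16 + 0.16 = 0.32
E[U²] = Var(U) + E[U]² = 8.3333333 + 36 = 44.333333
E[Z] = 0.32 + 44.333333 = 44.653333

44.653333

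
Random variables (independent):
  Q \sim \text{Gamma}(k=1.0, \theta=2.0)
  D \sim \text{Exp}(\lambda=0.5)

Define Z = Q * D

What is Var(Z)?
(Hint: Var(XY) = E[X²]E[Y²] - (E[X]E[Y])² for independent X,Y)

Var(XY) = E[X²]E[Y²] - (E[X]E[Y])²
E[Q] = 2, Var(Q) = 4
E[D] = 2, Var(D) = 4
E[Q²] = 4 + 2² = 8
E[D²] = 4 + 2² = 8
Var(Z) = 8*8 - (2*2)²
= 64 - 16 = 48

48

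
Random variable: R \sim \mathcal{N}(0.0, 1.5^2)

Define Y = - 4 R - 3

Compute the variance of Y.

For Y = aR + b: Var(Y) = a² * Var(R)
Var(R) = 1.5^2 = 2.25
Var(Y) = (-4)² * 2.25 = 16 * 2.25 = 36

36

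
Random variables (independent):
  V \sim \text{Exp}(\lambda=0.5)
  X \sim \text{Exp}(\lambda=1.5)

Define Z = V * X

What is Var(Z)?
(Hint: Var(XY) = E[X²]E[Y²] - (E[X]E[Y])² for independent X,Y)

Var(XY) = E[X²]E[Y²] - (E[X]E[Y])²
E[V] = 2, Var(V) = 4
E[X] = 0.66666667, Var(X) = 0.44444444
E[V²] = 4 + 2² = 8
E[X²] = 0.44444444 + 0.66666667² = 0.88888889
Var(Z) = 8*0.88888889 - (2*0.66666667)²
= 7.1111111 - 1.7777778 = 5.3333333

5.3333333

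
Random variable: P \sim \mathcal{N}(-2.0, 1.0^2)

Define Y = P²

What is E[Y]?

E[P²] = Var(P) + (E[P])² = 1 + 4 = 5

5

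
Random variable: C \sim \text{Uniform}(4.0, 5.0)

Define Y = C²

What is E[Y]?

E[C²] = Var(C) + (E[C])² = 0.083333333 + 20.25 = 20.333333

20.333333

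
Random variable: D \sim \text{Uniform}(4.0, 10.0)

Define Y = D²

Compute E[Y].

E[D²] = Var(D) + (E[D])² = 3 + 49 = 52

52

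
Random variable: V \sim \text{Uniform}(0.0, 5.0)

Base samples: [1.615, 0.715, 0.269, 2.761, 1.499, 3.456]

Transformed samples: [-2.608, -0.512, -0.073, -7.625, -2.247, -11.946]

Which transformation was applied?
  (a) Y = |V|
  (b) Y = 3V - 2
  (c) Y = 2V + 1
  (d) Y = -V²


Checking option (d) Y = -V²:
  V = 1.615 -> Y = -2.608 ✓
  V = 0.715 -> Y = -0.512 ✓
  V = 0.269 -> Y = -0.073 ✓
All samples match this transformation.

(d) -V²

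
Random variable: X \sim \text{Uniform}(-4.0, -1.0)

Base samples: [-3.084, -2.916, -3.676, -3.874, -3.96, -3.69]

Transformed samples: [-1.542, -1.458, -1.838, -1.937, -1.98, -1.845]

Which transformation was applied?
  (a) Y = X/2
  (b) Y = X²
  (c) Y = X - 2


Checking option (a) Y = X/2:
  X = -3.084 -> Y = -1.542 ✓
  X = -2.916 -> Y = -1.458 ✓
  X = -3.676 -> Y = -1.838 ✓
All samples match this transformation.

(a) X/2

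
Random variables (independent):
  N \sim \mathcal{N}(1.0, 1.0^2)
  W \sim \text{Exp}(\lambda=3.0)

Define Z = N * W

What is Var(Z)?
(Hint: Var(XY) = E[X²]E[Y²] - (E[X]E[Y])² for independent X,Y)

Var(XY) = E[X²]E[Y²] - (E[X]E[Y])²
E[N] = 1, Var(N) = 1
E[W] = 0.33333333, Var(W) = 0.11111111
E[N²] = 1 + 1² = 2
E[W²] = 0.11111111 + 0.33333333² = 0.22222222
Var(Z) = 2*0.22222222 - (1*0.33333333)²
= 0.44444444 - 0.11111111 = 0.33333333

0.33333333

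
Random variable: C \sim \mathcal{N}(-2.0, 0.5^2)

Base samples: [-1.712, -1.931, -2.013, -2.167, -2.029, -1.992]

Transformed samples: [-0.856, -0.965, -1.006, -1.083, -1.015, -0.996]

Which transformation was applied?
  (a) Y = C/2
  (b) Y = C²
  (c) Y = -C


Checking option (a) Y = C/2:
  C = -1.712 -> Y = -0.856 ✓
  C = -1.931 -> Y = -0.965 ✓
  C = -2.013 -> Y = -1.006 ✓
All samples match this transformation.

(a) C/2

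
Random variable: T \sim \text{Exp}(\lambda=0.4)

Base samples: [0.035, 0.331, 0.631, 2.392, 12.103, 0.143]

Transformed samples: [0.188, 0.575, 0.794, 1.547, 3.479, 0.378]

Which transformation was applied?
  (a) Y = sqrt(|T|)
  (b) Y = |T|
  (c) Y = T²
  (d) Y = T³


Checking option (a) Y = sqrt(|T|):
  T = 0.035 -> Y = 0.188 ✓
  T = 0.331 -> Y = 0.575 ✓
  T = 0.631 -> Y = 0.794 ✓
All samples match this transformation.

(a) sqrt(|T|)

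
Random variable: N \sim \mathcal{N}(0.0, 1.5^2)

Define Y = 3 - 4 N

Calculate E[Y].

For Y = -4N + 3:
E[Y] = -4 * E[N] + 3
E[N] = 0.0 = 0
E[Y] = -4 * 0 + 3 = 3

3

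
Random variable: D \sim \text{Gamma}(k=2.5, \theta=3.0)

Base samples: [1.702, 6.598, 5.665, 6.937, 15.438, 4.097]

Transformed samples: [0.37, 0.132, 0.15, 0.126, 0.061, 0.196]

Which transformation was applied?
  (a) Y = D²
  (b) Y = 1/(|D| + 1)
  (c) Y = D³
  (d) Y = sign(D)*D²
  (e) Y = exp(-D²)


Checking option (b) Y = 1/(|D| + 1):
  D = 1.702 -> Y = 0.37 ✓
  D = 6.598 -> Y = 0.132 ✓
  D = 5.665 -> Y = 0.15 ✓
All samples match this transformation.

(b) 1/(|D| + 1)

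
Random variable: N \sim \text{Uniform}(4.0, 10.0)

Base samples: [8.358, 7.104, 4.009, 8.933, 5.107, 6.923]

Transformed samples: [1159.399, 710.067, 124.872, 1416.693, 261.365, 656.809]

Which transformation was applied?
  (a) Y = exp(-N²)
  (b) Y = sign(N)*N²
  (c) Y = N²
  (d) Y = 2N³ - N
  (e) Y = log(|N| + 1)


Checking option (d) Y = 2N³ - N:
  N = 8.358 -> Y = 1159.399 ✓
  N = 7.104 -> Y = 710.067 ✓
  N = 4.009 -> Y = 124.872 ✓
All samples match this transformation.

(d) 2N³ - N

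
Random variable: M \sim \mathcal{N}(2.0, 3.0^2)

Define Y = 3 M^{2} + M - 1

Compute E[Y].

E[Y] = 3*E[M²] + 1*E[M] - 1
E[M] = 2
E[M²] = Var(M) + (E[M])² = 9 + 4 = 13
E[Y] = 3*13 + 1*2 - 1 = 40

40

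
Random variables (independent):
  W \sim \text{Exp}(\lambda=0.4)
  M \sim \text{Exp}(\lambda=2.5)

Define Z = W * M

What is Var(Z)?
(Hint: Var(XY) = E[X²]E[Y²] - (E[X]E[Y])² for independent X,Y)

Var(XY) = E[X²]E[Y²] - (E[X]E[Y])²
E[W] = 2.5, Var(W) = 6.25
E[M] = 0.4, Var(M) = 0.16
E[W²] = 6.25 + 2.5² = 12.5
E[M²] = 0.16 + 0.4² = 0.32
Var(Z) = 12.5*0.32 - (2.5*0.4)²
= 4 - 1 = 3

3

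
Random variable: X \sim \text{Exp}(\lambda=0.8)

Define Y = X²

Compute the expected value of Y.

E[X²] = Var(X) + (E[X])² = 1.5625 + 1.5625 = 3.125

3.125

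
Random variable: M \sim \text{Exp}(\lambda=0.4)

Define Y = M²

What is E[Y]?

Using E[X²] = Var(X) + (E[X])²:
E[M] = 2.5
Var(M) = 1/0.4^2 = 6.25
E[M²] = 6.25 + 2.5² = 6.25 + 6.25 = 12.5

12.5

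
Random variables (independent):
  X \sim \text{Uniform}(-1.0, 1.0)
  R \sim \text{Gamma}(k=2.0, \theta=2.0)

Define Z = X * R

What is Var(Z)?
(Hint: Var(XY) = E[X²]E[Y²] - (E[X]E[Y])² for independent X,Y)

Var(XY) = E[X²]E[Y²] - (E[X]E[Y])²
E[X] = 0, Var(X) = 0.33333333
E[R] = 4, Var(R) = 8
E[X²] = 0.33333333 + 0² = 0.33333333
E[R²] = 8 + 4² = 24
Var(Z) = 0.33333333*24 - (0*4)²
= 8 - 0 = 8

8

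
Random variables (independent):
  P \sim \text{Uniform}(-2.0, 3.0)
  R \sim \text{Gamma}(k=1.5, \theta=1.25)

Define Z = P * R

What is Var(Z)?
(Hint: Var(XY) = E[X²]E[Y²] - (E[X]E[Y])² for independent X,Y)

Var(XY) = E[X²]E[Y²] - (E[X]E[Y])²
E[P] = 0.5, Var(P) = 2.0833333
E[R] = 1.875, Var(R) = 2.34375
E[P²] = 2.0833333 + 0.5² = 2.3333333
E[R²] = 2.34375 + 1.875² = 5.859375
Var(Z) = 2.3333333*5.859375 - (0.5*1.875)²
= 13.671875 - 0.87890625 = 12.792969

12.792969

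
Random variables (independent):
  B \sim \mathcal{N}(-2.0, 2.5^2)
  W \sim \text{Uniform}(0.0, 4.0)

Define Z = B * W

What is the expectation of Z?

For independent RVs: E[XY] = E[X]*E[Y]
E[B] = -2
E[W] = 2
E[Z] = -2 * 2 = -4

-4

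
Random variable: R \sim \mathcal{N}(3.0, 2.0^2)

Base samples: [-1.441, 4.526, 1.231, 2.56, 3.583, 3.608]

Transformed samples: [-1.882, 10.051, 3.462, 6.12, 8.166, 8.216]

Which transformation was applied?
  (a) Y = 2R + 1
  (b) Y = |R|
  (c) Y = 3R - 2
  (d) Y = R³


Checking option (a) Y = 2R + 1:
  R = -1.441 -> Y = -1.882 ✓
  R = 4.526 -> Y = 10.051 ✓
  R = 1.231 -> Y = 3.462 ✓
All samples match this transformation.

(a) 2R + 1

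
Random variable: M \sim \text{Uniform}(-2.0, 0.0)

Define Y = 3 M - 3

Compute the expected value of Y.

For Y = 3M - 3:
E[Y] = 3 * E[M] - 3
E[M] = (-2 + 0)/2 = -1
E[Y] = 3 * (-1) - 3 = -6

-6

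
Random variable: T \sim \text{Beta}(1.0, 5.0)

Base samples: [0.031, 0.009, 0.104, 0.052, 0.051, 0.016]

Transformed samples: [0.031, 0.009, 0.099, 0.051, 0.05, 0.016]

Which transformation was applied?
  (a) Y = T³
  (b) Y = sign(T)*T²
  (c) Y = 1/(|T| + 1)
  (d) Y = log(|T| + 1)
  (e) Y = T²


Checking option (d) Y = log(|T| + 1):
  T = 0.031 -> Y = 0.031 ✓
  T = 0.009 -> Y = 0.009 ✓
  T = 0.104 -> Y = 0.099 ✓
All samples match this transformation.

(d) log(|T| + 1)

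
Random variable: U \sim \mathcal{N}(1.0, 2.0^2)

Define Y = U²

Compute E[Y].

E[U²] = Var(U) + (E[U])² = 4 + 1 = 5

5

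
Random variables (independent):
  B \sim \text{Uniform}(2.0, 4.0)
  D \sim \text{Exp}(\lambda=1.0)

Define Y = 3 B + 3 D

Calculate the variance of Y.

For independent RVs: Var(aX + bY) = a²Var(X) + b²Var(Y)
Var(B) = 0.33333333
Var(D) = 1
Var(Y) = 3²*0.33333333 + 3²*1
= 9*0.33333333 + 9*1 = 12

12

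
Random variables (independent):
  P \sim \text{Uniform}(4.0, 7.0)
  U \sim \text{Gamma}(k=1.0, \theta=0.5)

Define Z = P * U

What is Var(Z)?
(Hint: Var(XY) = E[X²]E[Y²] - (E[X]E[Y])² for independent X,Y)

Var(XY) = E[X²]E[Y²] - (E[X]E[Y])²
E[P] = 5.5, Var(P) = 0.75
E[U] = 0.5, Var(U) = 0.25
E[P²] = 0.75 + 5.5² = 31
E[U²] = 0.25 + 0.5² = 0.5
Var(Z) = 31*0.5 - (5.5*0.5)²
= 15.5 - 7.5625 = 7.9375

7.9375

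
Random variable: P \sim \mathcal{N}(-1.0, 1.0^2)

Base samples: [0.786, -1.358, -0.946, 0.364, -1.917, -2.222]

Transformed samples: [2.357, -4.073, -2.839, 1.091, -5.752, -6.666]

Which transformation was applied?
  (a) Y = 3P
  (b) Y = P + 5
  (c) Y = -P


Checking option (a) Y = 3P:
  P = 0.786 -> Y = 2.357 ✓
  P = -1.358 -> Y = -4.073 ✓
  P = -0.946 -> Y = -2.839 ✓
All samples match this transformation.

(a) 3P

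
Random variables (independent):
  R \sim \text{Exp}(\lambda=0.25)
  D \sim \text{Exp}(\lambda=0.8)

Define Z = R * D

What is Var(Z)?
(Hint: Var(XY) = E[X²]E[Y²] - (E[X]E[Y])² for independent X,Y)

Var(XY) = E[X²]E[Y²] - (E[X]E[Y])²
E[R] = 4, Var(R) = 16
E[D] = 1.25, Var(D) = 1.5625
E[R²] = 16 + 4² = 32
E[D²] = 1.5625 + 1.25² = 3.125
Var(Z) = 32*3.125 - (4*1.25)²
= 100 - 25 = 75

75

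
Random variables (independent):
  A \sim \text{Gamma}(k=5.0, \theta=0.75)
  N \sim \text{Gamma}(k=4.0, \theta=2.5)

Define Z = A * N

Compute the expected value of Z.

For independent RVs: E[XY] = E[X]*E[Y]
E[A] = 3.75
E[N] = 10
E[Z] = 3.75 * 10 = 37.5

37.5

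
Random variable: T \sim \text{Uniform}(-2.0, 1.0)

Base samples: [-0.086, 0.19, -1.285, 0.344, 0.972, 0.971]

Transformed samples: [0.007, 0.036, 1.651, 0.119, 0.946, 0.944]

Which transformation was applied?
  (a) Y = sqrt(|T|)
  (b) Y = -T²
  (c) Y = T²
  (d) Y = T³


Checking option (c) Y = T²:
  T = -0.086 -> Y = 0.007 ✓
  T = 0.19 -> Y = 0.036 ✓
  T = -1.285 -> Y = 1.651 ✓
All samples match this transformation.

(c) T²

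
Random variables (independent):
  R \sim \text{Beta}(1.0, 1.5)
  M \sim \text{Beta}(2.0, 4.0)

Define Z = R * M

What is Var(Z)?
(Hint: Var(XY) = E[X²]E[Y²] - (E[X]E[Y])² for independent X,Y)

Var(XY) = E[X²]E[Y²] - (E[X]E[Y])²
E[R] = 0.4, Var(R) = 0.068571429
E[M] = 0.33333333, Var(M) = 0.031746032
E[R²] = 0.068571429 + 0.4² = 0.22857143
E[M²] = 0.031746032 + 0.33333333² = 0.14285714
Var(Z) = 0.22857143*0.14285714 - (0.4*0.33333333)²
= 0.032653061 - 0.017777778 = 0.014875283

0.014875283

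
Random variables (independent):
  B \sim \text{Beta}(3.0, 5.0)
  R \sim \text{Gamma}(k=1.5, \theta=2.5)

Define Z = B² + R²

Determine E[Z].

E[Z] = E[B²] + E[R²]
E[B²] = Var(B) + E[B]² = 0.026041667 + 0.140625 = 0.16666667
E[R²] = Var(R) + E[R]² = 9.375 + 14.0625 = 23.4375
E[Z] = 0.16666667 + 23.4375 = 23.604167

23.604167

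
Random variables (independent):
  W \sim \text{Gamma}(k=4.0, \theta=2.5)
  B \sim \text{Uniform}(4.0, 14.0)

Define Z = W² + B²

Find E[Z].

E[Z] = E[W²] + E[B²]
E[W²] = Var(W) + E[W]² = 25 + 100 = 125
E[B²] = Var(B) + E[B]² = 8.3333333 + 81 = 89.333333
E[Z] = 125 + 89.333333 = 214.33333

214.33333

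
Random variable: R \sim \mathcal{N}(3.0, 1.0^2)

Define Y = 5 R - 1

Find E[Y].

For Y = 5R - 1:
E[Y] = 5 * E[R] - 1
E[R] = 3.0 = 3
E[Y] = 5 * 3 - 1 = 14

14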